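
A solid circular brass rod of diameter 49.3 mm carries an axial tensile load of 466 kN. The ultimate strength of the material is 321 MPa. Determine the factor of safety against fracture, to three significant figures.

A = πd²/4 = 1909 mm².
σ = F/A = 466000/1909 = 244.1 MPa.
n = 321/244.1 = 1.315.

n = 1.31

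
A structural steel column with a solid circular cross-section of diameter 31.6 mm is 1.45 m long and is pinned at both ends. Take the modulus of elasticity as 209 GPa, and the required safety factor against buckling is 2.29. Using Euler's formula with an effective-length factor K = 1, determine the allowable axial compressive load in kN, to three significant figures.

P_allow = 21.0 kN

I = πd⁴/64 = π×31.6⁴/64 = 48950 mm⁴.
Effective length L_e = KL = 1×1.45 m = 1450 mm.
Euler critical load P_cr = π²EI/L_e² = π²×209000×48950/1450² = 48020 N.
P_allow = P_cr/n = 48020/2.29 = 20970 N.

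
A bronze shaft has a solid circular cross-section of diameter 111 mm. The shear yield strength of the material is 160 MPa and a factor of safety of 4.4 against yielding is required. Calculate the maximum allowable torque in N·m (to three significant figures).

τ_allow = 160/4.4 = 36.36 MPa.
For a solid shaft T_allow = τ_allow·πd³/16; πd³/16 = π×111³/16 = 268500 mm³.
T_allow = 36.36×268500 = 9.765×10^6 N·mm = 9765 N·m.

T_allow = 9760 N·m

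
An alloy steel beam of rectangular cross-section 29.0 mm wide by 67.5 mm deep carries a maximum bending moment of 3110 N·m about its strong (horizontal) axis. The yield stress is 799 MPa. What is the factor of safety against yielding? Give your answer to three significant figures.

Section modulus S = bh²/6 = 29.0×67.5²/6 = 22020 mm³.
σ = M/S = 3110000/22020 = 141.2 MPa.
n = 799/141.2 = 5.658.

n = 5.66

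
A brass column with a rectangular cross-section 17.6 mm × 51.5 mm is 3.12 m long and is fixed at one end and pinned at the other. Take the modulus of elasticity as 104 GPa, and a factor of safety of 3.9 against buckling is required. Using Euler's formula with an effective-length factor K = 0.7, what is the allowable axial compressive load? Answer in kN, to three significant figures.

Buckling occurs about the weak axis: I_min = h·b³/12 = 51.5×17.6³/12 = 23400 mm⁴ (b = 17.6 mm is the smaller dimension).
Effective length L_e = KL = 0.7×3.12 m = 2184 mm.
Euler critical load P_cr = π²EI/L_e² = π²×104000×23400/2184² = 5035 N.
P_allow = P_cr/n = 5035/3.9 = 1291 N.

P_allow = 1.29 kN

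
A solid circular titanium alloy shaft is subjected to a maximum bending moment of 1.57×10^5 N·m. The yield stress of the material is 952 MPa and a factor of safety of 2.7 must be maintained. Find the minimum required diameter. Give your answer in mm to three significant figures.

σ_allow = 952/2.7 = 352.6 MPa.
For a solid circular section σ = 32M/(πd³), so d³ = 32M/(π σ_allow) = 32×1.5700×10^8/(π×352.6) = 4.536×10^6 mm³.
d = 165.5 mm.

d = 166 mm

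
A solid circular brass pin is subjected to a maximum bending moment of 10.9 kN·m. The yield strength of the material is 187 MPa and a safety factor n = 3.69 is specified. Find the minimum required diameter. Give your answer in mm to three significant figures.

σ_allow = 187/3.69 = 50.68 MPa.
For a solid circular section σ = 32M/(πd³), so d³ = 32M/(π σ_allow) = 32×1.0900×10^7/(π×50.68) = 2.191×10^6 mm³.
d = 129.9 mm.

d = 130 mm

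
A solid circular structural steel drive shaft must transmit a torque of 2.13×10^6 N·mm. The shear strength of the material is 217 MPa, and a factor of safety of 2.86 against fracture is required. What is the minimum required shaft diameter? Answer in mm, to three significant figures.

d = 52.3 mm

Allowable shear stress τ_allow = 217/2.86 = 75.87 MPa.
For a solid shaft τ = 16T/(πd³), so d³ = 16T/(π τ_allow) = 16×2130000/(π×75.87) = 143000 mm³.
d = (143000)^(1/3) = 52.29 mm.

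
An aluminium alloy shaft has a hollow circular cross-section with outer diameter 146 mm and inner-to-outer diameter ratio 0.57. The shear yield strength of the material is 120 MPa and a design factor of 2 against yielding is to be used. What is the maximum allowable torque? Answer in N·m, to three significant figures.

τ_allow = 120/2 = 60.00 MPa.
For a hollow shaft T_allow = τ_allow·πd_o³(1−k⁴)/16 with 1−k⁴ = 0.8944, so πd_o³(1−k⁴)/16 = 546600 mm³.
T_allow = 60.00×546600 = 3.279×10^7 N·mm = 32790 N·m.

T_allow = 32800 N·m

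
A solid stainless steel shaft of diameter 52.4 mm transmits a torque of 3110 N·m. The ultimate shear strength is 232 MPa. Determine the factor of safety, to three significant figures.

τ = 16T/(πd³) = 16×3110000/(π×52.4³) = 110.1 MPa.
n = τ_limit/τ = 232/110.1 = 2.107.

n = 2.11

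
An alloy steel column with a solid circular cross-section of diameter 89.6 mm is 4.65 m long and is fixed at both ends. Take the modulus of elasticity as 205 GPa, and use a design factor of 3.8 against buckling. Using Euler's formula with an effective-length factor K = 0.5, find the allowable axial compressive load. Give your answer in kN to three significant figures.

I = πd⁴/64 = π×89.6⁴/64 = 3.164×10^6 mm⁴.
Effective length L_e = KL = 0.5×4.65 m = 2325 mm.
Euler critical load P_cr = π²EI/L_e² = π²×205000×3.164×10^6/2325² = 1.184×10^6 N.
P_allow = P_cr/n = 1.184×10^6/3.8 = 311600 N.

P_allow = 312 kN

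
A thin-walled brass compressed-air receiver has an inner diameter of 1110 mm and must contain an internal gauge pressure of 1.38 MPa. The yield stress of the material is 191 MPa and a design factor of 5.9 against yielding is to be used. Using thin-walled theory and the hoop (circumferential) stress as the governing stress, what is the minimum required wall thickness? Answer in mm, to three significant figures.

t = 23.7 mm

σ_allow = 191/5.9 = 32.37 MPa.
Hoop stress σ_h = pD/(2t), so t = pD/(2σ_allow) = 1.38×1110/(2×32.37) = 23.66 mm.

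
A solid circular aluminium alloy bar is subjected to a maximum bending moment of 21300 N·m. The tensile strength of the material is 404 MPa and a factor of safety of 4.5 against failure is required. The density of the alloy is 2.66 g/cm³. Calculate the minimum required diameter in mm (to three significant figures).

d = 134 mm

σ_allow = 404/4.5 = 89.78 MPa.
For a solid circular section σ = 32M/(πd³), so d³ = 32M/(π σ_allow) = 32×2.1300×10^7/(π×89.78) = 2.417×10^6 mm³.
d = 134.2 mm.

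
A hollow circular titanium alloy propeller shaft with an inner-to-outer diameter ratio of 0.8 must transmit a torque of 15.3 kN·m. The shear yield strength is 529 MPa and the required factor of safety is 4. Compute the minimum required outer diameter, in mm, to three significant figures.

τ_allow = 529/4 = 132.2 MPa.
For a hollow shaft τ = 16T/[πd_o³(1−k⁴)] with k = 0.8, so 1−k⁴ = 0.5904.
d_o³ = 16T/[π τ_allow (1−k⁴)] = 16×1.5300×10^7/(π×132.2×0.5904) = 998000 mm³.
d_o = 99.93 mm.

d_o = 99.9 mm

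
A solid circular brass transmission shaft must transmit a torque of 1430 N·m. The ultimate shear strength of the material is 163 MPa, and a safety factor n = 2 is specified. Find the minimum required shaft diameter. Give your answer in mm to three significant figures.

Allowable shear stress τ_allow = 163/2 = 81.50 MPa.
For a solid shaft τ = 16T/(πd³), so d³ = 16T/(π τ_allow) = 16×1430000/(π×81.50) = 89360 mm³.
d = (89360)^(1/3) = 44.71 mm.

d = 44.7 mm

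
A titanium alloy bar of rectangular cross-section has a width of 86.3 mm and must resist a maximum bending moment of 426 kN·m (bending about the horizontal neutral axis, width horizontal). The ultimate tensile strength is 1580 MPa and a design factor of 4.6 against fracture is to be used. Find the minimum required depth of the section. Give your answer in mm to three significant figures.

h = 294 mm

σ_allow = 1580/4.6 = 343.5 MPa.
For a rectangular section σ = 6M/(bh²), so h² = 6M/(b σ_allow) = 6×4.2600×10^8/(86.3×343.5) = 86230 mm².
h = 293.6 mm.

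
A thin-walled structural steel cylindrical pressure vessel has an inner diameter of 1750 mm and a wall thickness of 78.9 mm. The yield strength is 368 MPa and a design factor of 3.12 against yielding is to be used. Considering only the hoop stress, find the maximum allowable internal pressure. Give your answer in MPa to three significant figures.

p_allow = 10.6 MPa

σ_allow = 368/3.12 = 117.9 MPa.
σ_h = pD/(2t) → p_allow = 2σ_allow t/D = 2×117.9×78.9/1750 = 10.64 MPa.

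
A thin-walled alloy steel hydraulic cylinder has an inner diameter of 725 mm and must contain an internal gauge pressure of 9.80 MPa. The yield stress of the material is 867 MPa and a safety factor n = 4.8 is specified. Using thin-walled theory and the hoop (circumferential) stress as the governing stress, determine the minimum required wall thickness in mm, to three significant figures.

t = 19.7 mm

σ_allow = 867/4.8 = 180.6 MPa.
Hoop stress σ_h = pD/(2t), so t = pD/(2σ_allow) = 9.80×725/(2×180.6) = 19.67 mm.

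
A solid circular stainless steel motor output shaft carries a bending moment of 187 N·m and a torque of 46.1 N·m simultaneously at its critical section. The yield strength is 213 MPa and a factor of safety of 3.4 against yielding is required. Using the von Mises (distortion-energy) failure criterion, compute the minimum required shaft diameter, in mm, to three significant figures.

σ_allow = σ_y/n = 213/3.4 = 62.65 MPa.
For a solid shaft σ_b = 32M/(πd³) and τ = 16T/(πd³), so the von Mises stress is σ' = (16/πd³)·√(4M²+3T²).
√(4M²+3T²) = √(4×(187000)² + 3×(46100)²) = 382400 N·mm.
d³ = 16×382400/(π×62.65) = 31090 mm³.
d = 31.44 mm.

d = 31.4 mm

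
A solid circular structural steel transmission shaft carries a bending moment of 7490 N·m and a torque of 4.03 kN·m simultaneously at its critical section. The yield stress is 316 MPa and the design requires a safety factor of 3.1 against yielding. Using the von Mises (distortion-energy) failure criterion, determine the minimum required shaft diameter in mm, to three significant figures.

σ_allow = σ_y/n = 316/3.1 = 101.9 MPa.
For a solid shaft σ_b = 32M/(πd³) and τ = 16T/(πd³), so the von Mises stress is σ' = (16/πd³)·√(4M²+3T²).
√(4M²+3T²) = √(4×(7.490×10^6)² + 3×(4.030×10^6)²) = 1.653×10^7 N·mm.
d³ = 16×1.653×10^7/(π×101.9) = 825700 mm³.
d = 93.82 mm.

d = 93.8 mm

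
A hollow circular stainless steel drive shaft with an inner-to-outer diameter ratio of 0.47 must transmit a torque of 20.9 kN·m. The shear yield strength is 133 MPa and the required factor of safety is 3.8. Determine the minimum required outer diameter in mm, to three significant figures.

d_o = 147 mm

τ_allow = 133/3.8 = 35.00 MPa.
For a hollow shaft τ = 16T/[πd_o³(1−k⁴)] with k = 0.47, so 1−k⁴ = 0.9512.
d_o³ = 16T/[π τ_allow (1−k⁴)] = 16×2.0900×10^7/(π×35.00×0.9512) = 3.197×10^6 mm³.
d_o = 147.3 mm.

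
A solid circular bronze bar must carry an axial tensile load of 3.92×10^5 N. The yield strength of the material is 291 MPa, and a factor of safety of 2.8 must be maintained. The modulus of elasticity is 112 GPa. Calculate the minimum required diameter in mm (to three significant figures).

Allowable stress σ_allow = 291/2.8 = 103.9 MPa.
Required area A = F/σ_allow = 392000/103.9 = 3772 mm².
A = πd²/4 → d = √(4A/π) = 69.30 mm.

d = 69.3 mm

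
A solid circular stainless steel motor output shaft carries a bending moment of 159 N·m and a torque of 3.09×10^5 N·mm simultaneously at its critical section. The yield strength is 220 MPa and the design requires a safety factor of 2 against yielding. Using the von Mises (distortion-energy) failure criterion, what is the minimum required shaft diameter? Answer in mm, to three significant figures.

σ_allow = σ_y/n = 220/2 = 110.0 MPa.
For a solid shaft σ_b = 32M/(πd³) and τ = 16T/(πd³), so the von Mises stress is σ' = (16/πd³)·√(4M²+3T²).
√(4M²+3T²) = √(4×(159000)² + 3×(309000)²) = 622500 N·mm.
d³ = 16×622500/(π×110.0) = 28820 mm³.
d = 30.66 mm.

d = 30.7 mm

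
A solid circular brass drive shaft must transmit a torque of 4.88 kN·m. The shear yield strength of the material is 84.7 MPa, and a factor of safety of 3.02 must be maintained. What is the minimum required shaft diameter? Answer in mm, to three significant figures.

Allowable shear stress τ_allow = 84.7/3.02 = 28.05 MPa.
For a solid shaft τ = 16T/(πd³), so d³ = 16T/(π τ_allow) = 16×4880000/(π×28.05) = 886200 mm³.
d = (886200)^(1/3) = 96.05 mm.

d = 96.1 mm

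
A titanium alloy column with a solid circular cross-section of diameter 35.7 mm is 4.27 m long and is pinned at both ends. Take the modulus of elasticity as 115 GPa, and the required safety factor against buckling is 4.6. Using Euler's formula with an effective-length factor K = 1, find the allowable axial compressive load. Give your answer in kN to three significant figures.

I = πd⁴/64 = π×35.7⁴/64 = 79730 mm⁴.
Effective length L_e = KL = 1×4.27 m = 4270 mm.
Euler critical load P_cr = π²EI/L_e² = π²×115000×79730/4270² = 4963 N.
P_allow = P_cr/n = 4963/4.6 = 1079 N.

P_allow = 1.08 kN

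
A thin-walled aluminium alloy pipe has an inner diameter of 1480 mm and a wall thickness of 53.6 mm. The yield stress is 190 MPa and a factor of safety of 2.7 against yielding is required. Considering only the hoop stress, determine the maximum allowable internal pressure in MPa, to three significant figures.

p_allow = 5.10 MPa

σ_allow = 190/2.7 = 70.37 MPa.
σ_h = pD/(2t) → p_allow = 2σ_allow t/D = 2×70.37×53.6/1480 = 5.097 MPa.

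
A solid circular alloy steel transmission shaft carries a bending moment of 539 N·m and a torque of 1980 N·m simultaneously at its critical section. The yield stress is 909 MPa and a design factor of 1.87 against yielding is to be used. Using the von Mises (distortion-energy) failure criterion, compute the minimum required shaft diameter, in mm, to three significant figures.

σ_allow = σ_y/n = 909/1.87 = 486.1 MPa.
For a solid shaft σ_b = 32M/(πd³) and τ = 16T/(πd³), so the von Mises stress is σ' = (16/πd³)·√(4M²+3T²).
√(4M²+3T²) = √(4×(539000)² + 3×(1.980×10^6)²) = 3.595×10^6 N·mm.
d³ = 16×3.595×10^6/(π×486.1) = 37660 mm³.
d = 33.52 mm.

d = 33.5 mm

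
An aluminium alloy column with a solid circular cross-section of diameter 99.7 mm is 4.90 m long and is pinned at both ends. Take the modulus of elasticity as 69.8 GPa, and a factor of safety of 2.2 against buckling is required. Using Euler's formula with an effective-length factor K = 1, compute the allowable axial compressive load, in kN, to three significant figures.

I = πd⁴/64 = π×99.7⁴/64 = 4.850×10^6 mm⁴.
Effective length L_e = KL = 1×4.90 m = 4900 mm.
Euler critical load P_cr = π²EI/L_e² = π²×69800×4.850×10^6/4900² = 139200 N.
P_allow = P_cr/n = 139200/2.2 = 63250 N.

P_allow = 63.3 kN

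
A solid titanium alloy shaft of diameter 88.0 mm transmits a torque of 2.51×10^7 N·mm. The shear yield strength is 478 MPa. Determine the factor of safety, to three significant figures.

τ = 16T/(πd³) = 16×2.5100×10^7/(π×88.0³) = 187.6 MPa.
n = τ_limit/τ = 478/187.6 = 2.548.

n = 2.55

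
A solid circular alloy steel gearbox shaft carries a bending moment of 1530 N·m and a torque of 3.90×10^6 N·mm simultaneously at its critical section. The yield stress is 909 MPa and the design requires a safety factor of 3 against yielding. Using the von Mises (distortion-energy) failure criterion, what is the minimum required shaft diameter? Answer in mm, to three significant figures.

d = 50.0 mm

σ_allow = σ_y/n = 909/3 = 303.0 MPa.
For a solid shaft σ_b = 32M/(πd³) and τ = 16T/(πd³), so the von Mises stress is σ' = (16/πd³)·√(4M²+3T²).
√(4M²+3T²) = √(4×(1.530×10^6)² + 3×(3.900×10^6)²) = 7.416×10^6 N·mm.
d³ = 16×7.416×10^6/(π×303.0) = 124600 mm³.
d = 49.95 mm.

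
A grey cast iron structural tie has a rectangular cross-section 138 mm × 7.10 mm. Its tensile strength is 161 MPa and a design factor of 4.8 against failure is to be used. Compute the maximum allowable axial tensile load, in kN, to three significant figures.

σ_allow = 161/4.8 = 33.54 MPa.
A = 138×7.10 = 979.8 mm².
F_allow = σ_allow × A = 33.54×979.8 = 32860 N.

F_allow = 32.9 kN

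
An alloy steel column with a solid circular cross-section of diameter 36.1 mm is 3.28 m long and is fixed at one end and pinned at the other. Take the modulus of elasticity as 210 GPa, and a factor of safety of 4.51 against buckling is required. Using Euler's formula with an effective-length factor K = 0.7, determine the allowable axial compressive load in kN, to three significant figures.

P_allow = 7.27 kN

I = πd⁴/64 = π×36.1⁴/64 = 83370 mm⁴.
Effective length L_e = KL = 0.7×3.28 m = 2296 mm.
Euler critical load P_cr = π²EI/L_e² = π²×210000×83370/2296² = 32780 N.
P_allow = P_cr/n = 32780/4.51 = 7268 N.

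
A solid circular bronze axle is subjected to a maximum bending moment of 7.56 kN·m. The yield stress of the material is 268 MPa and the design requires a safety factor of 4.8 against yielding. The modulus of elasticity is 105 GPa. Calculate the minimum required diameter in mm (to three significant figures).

σ_allow = 268/4.8 = 55.83 MPa.
For a solid circular section σ = 32M/(πd³), so d³ = 32M/(π σ_allow) = 32×7560000/(π×55.83) = 1.379×10^6 mm³.
d = 111.3 mm.

d = 111 mm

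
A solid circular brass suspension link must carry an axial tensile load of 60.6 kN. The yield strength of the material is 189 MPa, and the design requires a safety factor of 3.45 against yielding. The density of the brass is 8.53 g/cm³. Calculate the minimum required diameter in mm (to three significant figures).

Allowable stress σ_allow = 189/3.45 = 54.78 MPa.
Required area A = F/σ_allow = 60600/54.78 = 1106 mm².
A = πd²/4 → d = √(4A/π) = 37.53 mm.

d = 37.5 mm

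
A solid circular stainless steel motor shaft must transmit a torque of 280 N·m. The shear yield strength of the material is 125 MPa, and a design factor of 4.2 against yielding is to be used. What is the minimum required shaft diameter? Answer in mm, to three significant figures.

d = 36.3 mm

Allowable shear stress τ_allow = 125/4.2 = 29.76 MPa.
For a solid shaft τ = 16T/(πd³), so d³ = 16T/(π τ_allow) = 16×280000/(π×29.76) = 47910 mm³.
d = (47910)^(1/3) = 36.32 mm.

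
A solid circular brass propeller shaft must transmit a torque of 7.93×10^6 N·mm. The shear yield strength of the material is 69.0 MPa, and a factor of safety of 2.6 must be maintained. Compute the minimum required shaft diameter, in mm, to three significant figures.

d = 115 mm

Allowable shear stress τ_allow = 69.0/2.6 = 26.54 MPa.
For a solid shaft τ = 16T/(πd³), so d³ = 16T/(π τ_allow) = 16×7930000/(π×26.54) = 1.522×10^6 mm³.
d = (1.522×10^6)^(1/3) = 115.0 mm.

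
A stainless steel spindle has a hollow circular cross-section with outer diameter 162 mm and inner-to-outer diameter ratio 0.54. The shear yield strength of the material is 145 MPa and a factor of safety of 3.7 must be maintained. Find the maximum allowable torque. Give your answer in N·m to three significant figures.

T_allow = 29900 N·m

τ_allow = 145/3.7 = 39.19 MPa.
For a hollow shaft T_allow = τ_allow·πd_o³(1−k⁴)/16 with 1−k⁴ = 0.9150, so πd_o³(1−k⁴)/16 = 763800 mm³.
T_allow = 39.19×763800 = 2.993×10^7 N·mm = 29930 N·m.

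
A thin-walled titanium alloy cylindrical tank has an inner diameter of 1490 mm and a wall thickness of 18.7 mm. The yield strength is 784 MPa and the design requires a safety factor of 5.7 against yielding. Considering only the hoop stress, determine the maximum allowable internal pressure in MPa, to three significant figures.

p_allow = 3.45 MPa

σ_allow = 784/5.7 = 137.5 MPa.
σ_h = pD/(2t) → p_allow = 2σ_allow t/D = 2×137.5×18.7/1490 = 3.452 MPa.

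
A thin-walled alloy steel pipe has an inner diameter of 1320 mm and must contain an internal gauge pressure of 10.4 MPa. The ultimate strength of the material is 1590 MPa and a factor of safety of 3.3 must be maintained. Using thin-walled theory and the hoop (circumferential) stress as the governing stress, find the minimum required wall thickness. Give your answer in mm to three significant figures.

t = 14.2 mm

σ_allow = 1590/3.3 = 481.8 MPa.
Hoop stress σ_h = pD/(2t), so t = pD/(2σ_allow) = 10.4×1320/(2×481.8) = 14.25 mm.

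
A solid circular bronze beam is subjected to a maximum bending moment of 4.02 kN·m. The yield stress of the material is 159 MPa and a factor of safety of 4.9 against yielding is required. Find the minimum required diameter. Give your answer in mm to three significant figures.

d = 108 mm

σ_allow = 159/4.9 = 32.45 MPa.
For a solid circular section σ = 32M/(πd³), so d³ = 32M/(π σ_allow) = 32×4020000/(π×32.45) = 1.262×10^6 mm³.
d = 108.1 mm.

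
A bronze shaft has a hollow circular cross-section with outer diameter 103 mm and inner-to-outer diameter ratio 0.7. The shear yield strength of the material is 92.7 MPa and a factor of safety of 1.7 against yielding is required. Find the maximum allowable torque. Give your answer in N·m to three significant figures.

τ_allow = 92.7/1.7 = 54.53 MPa.
For a hollow shaft T_allow = τ_allow·πd_o³(1−k⁴)/16 with 1−k⁴ = 0.7599, so πd_o³(1−k⁴)/16 = 163000 mm³.
T_allow = 54.53×163000 = 8.891×10^6 N·mm = 8891 N·m.

T_allow = 8890 N·m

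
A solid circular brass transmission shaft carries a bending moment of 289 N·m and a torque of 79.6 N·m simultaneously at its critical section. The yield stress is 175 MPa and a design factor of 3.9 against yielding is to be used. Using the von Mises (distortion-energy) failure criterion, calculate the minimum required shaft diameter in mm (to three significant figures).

σ_allow = σ_y/n = 175/3.9 = 44.87 MPa.
For a solid shaft σ_b = 32M/(πd³) and τ = 16T/(πd³), so the von Mises stress is σ' = (16/πd³)·√(4M²+3T²).
√(4M²+3T²) = √(4×(289000)² + 3×(79600)²) = 594200 N·mm.
d³ = 16×594200/(π×44.87) = 67440 mm³.
d = 40.70 mm.

d = 40.7 mm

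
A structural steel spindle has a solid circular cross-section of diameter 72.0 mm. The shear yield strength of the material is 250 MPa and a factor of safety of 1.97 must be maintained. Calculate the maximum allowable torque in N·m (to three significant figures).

τ_allow = 250/1.97 = 126.9 MPa.
For a solid shaft T_allow = τ_allow·πd³/16; πd³/16 = π×72.0³/16 = 73290 mm³.
T_allow = 126.9×73290 = 9.300×10^6 N·mm = 9300 N·m.

T_allow = 9300 N·m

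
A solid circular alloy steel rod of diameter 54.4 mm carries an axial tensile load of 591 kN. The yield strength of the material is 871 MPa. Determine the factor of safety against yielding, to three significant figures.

n = 3.43

A = πd²/4 = 2324 mm².
σ = F/A = 591000/2324 = 254.3 MPa.
n = 871/254.3 = 3.425.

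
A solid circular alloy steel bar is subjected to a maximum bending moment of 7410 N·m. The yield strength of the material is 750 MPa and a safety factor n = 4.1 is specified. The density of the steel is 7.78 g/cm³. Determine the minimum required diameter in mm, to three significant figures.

d = 74.4 mm

σ_allow = 750/4.1 = 182.9 MPa.
For a solid circular section σ = 32M/(πd³), so d³ = 32M/(π σ_allow) = 32×7410000/(π×182.9) = 412600 mm³.
d = 74.45 mm.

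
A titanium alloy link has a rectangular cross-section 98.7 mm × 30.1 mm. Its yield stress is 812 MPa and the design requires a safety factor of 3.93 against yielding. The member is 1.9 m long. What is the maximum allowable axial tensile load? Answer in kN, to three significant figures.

σ_allow = 812/3.93 = 206.6 MPa.
A = 98.7×30.1 = 2971 mm².
F_allow = σ_allow × A = 206.6×2971 = 613800 N.

F_allow = 614 kN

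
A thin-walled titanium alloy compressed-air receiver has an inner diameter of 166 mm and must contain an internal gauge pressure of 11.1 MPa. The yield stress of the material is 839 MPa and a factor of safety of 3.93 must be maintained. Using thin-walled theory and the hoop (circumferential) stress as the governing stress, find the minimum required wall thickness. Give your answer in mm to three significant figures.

σ_allow = 839/3.93 = 213.5 MPa.
Hoop stress σ_h = pD/(2t), so t = pD/(2σ_allow) = 11.1×166/(2×213.5) = 4.316 mm.

t = 4.32 mm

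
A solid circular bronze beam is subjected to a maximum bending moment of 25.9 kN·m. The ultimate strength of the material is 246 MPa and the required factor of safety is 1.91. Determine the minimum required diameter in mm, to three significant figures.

σ_allow = 246/1.91 = 128.8 MPa.
For a solid circular section σ = 32M/(πd³), so d³ = 32M/(π σ_allow) = 32×2.5900×10^7/(π×128.8) = 2.048×10^6 mm³.
d = 127.0 mm.

d = 127 mm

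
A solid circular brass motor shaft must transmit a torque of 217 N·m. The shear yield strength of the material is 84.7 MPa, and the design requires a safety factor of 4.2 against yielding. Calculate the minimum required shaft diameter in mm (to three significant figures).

Allowable shear stress τ_allow = 84.7/4.2 = 20.17 MPa.
For a solid shaft τ = 16T/(πd³), so d³ = 16T/(π τ_allow) = 16×217000/(π×20.17) = 54800 mm³.
d = (54800)^(1/3) = 37.98 mm.

d = 38.0 mm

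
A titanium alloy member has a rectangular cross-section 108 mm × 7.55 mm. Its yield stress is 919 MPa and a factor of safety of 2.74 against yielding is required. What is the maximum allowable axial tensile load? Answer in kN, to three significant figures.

F_allow = 273 kN

σ_allow = 919/2.74 = 335.4 MPa.
A = 108×7.55 = 815.4 mm².
F_allow = σ_allow × A = 335.4×815.4 = 273500 N.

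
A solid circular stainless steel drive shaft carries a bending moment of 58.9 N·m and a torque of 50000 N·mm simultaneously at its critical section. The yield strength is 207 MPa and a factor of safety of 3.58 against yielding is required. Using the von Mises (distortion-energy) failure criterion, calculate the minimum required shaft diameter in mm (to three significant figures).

σ_allow = σ_y/n = 207/3.58 = 57.82 MPa.
For a solid shaft σ_b = 32M/(πd³) and τ = 16T/(πd³), so the von Mises stress is σ' = (16/πd³)·√(4M²+3T²).
√(4M²+3T²) = √(4×(58900)² + 3×(50000)²) = 146200 N·mm.
d³ = 16×146200/(π×57.82) = 12880 mm³.
d = 23.44 mm.

d = 23.4 mm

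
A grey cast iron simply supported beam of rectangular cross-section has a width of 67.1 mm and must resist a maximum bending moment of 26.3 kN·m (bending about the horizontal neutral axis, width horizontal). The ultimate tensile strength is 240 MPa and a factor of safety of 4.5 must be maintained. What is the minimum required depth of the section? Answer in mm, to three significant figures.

h = 210 mm

σ_allow = 240/4.5 = 53.33 MPa.
For a rectangular section σ = 6M/(bh²), so h² = 6M/(b σ_allow) = 6×2.6300×10^7/(67.1×53.33) = 44090 mm².
h = 210.0 mm.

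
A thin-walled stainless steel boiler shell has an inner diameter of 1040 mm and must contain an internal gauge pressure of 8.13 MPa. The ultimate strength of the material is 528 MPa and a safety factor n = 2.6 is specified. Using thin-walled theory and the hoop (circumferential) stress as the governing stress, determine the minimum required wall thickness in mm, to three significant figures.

σ_allow = 528/2.6 = 203.1 MPa.
Hoop stress σ_h = pD/(2t), so t = pD/(2σ_allow) = 8.13×1040/(2×203.1) = 20.82 mm.

t = 20.8 mm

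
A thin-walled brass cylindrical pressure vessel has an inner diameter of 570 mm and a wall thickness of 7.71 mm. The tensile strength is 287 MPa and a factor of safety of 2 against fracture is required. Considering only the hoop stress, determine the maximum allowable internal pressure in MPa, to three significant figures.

σ_allow = 287/2 = 143.5 MPa.
σ_h = pD/(2t) → p_allow = 2σ_allow t/D = 2×143.5×7.71/570 = 3.882 MPa.

p_allow = 3.88 MPa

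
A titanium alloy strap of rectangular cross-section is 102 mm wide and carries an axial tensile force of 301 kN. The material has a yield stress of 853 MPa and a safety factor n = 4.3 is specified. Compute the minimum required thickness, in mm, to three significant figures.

t = 14.9 mm

σ_allow = 853/4.3 = 198.4 MPa.
Required area A = F/σ_allow = 301000/198.4 = 1517 mm².
t = A/w = 1517/102 = 14.88 mm.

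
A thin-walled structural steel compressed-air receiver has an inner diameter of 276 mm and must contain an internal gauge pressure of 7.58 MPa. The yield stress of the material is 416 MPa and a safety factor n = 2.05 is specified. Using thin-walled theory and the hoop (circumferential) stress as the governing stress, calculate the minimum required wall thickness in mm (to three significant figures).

t = 5.15 mm

σ_allow = 416/2.05 = 202.9 MPa.
Hoop stress σ_h = pD/(2t), so t = pD/(2σ_allow) = 7.58×276/(2×202.9) = 5.155 mm.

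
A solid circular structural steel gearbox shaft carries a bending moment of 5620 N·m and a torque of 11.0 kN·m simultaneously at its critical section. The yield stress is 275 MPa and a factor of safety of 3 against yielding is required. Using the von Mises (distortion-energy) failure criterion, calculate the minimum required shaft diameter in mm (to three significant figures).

d = 107 mm

σ_allow = σ_y/n = 275/3 = 91.67 MPa.
For a solid shaft σ_b = 32M/(πd³) and τ = 16T/(πd³), so the von Mises stress is σ' = (16/πd³)·√(4M²+3T²).
√(4M²+3T²) = √(4×(5.620×10^6)² + 3×(1.100×10^7)²) = 2.212×10^7 N·mm.
d³ = 16×2.212×10^7/(π×91.67) = 1.229×10^6 mm³.
d = 107.1 mm.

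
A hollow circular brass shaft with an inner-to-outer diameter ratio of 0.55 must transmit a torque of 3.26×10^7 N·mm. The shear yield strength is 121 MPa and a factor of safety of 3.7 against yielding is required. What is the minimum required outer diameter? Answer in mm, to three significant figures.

τ_allow = 121/3.7 = 32.70 MPa.
For a hollow shaft τ = 16T/[πd_o³(1−k⁴)] with k = 0.55, so 1−k⁴ = 0.9085.
d_o³ = 16T/[π τ_allow (1−k⁴)] = 16×3.2600×10^7/(π×32.70×0.9085) = 5.588×10^6 mm³.
d_o = 177.5 mm.

d_o = 177 mm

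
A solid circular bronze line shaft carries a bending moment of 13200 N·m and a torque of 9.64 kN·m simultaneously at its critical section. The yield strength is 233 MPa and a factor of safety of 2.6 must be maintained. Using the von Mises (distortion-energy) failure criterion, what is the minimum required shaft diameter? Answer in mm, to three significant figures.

d = 121 mm

σ_allow = σ_y/n = 233/2.6 = 89.62 MPa.
For a solid shaft σ_b = 32M/(πd³) and τ = 16T/(πd³), so the von Mises stress is σ' = (16/πd³)·√(4M²+3T²).
√(4M²+3T²) = √(4×(1.320×10^7)² + 3×(9.640×10^6)²) = 3.124×10^7 N·mm.
d³ = 16×3.124×10^7/(π×89.62) = 1.775×10^6 mm³.
d = 121.1 mm.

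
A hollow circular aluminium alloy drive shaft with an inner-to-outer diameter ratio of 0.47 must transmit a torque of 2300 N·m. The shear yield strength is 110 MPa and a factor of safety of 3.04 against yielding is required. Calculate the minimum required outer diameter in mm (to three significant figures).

τ_allow = 110/3.04 = 36.18 MPa.
For a hollow shaft τ = 16T/[πd_o³(1−k⁴)] with k = 0.47, so 1−k⁴ = 0.9512.
d_o³ = 16T/[π τ_allow (1−k⁴)] = 16×2300000/(π×36.18×0.9512) = 340300 mm³.
d_o = 69.82 mm.

d_o = 69.8 mm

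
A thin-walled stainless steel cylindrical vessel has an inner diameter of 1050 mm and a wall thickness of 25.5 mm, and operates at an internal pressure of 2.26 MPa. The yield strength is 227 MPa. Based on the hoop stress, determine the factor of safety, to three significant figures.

σ_h = pD/(2t) = 2.26×1050/(2×25.5) = 46.53 MPa.
n = 227/46.53 = 4.879.

n = 4.88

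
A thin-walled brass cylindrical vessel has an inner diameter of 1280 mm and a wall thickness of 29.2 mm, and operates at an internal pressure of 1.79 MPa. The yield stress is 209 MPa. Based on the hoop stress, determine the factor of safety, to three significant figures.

σ_h = pD/(2t) = 1.79×1280/(2×29.2) = 39.23 MPa.
n = 209/39.23 = 5.327.

n = 5.33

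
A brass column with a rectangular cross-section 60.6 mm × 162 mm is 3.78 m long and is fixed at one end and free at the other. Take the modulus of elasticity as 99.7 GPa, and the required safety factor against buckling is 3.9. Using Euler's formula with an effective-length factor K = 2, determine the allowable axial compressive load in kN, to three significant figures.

Buckling occurs about the weak axis: I_min = h·b³/12 = 162×60.6³/12 = 3.004×10^6 mm⁴ (b = 60.6 mm is the smaller dimension).
Effective length L_e = KL = 2×3.78 m = 7560 mm.
Euler critical load P_cr = π²EI/L_e² = π²×99700×3.004×10^6/7560² = 51730 N.
P_allow = P_cr/n = 51730/3.9 = 13260 N.

P_allow = 13.3 kN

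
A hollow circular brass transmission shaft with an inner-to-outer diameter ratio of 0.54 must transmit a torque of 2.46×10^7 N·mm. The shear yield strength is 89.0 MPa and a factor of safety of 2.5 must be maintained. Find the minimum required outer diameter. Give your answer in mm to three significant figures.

d_o = 157 mm

τ_allow = 89.0/2.5 = 35.60 MPa.
For a hollow shaft τ = 16T/[πd_o³(1−k⁴)] with k = 0.54, so 1−k⁴ = 0.9150.
d_o³ = 16T/[π τ_allow (1−k⁴)] = 16×2.4600×10^7/(π×35.60×0.9150) = 3.846×10^6 mm³.
d_o = 156.7 mm.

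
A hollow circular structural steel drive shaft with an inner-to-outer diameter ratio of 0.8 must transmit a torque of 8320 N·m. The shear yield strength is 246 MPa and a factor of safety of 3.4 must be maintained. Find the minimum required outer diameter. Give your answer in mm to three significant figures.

τ_allow = 246/3.4 = 72.35 MPa.
For a hollow shaft τ = 16T/[πd_o³(1−k⁴)] with k = 0.8, so 1−k⁴ = 0.5904.
d_o³ = 16T/[π τ_allow (1−k⁴)] = 16×8320000/(π×72.35×0.5904) = 992000 mm³.
d_o = 99.73 mm.

d_o = 99.7 mm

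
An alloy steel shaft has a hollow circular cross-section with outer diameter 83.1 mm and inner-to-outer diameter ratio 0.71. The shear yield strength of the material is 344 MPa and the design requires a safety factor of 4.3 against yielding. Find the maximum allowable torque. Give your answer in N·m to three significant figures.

τ_allow = 344/4.3 = 80.00 MPa.
For a hollow shaft T_allow = τ_allow·πd_o³(1−k⁴)/16 with 1−k⁴ = 0.7459, so πd_o³(1−k⁴)/16 = 84040 mm³.
T_allow = 80.00×84040 = 6.723×10^6 N·mm = 6723 N·m.

T_allow = 6720 N·m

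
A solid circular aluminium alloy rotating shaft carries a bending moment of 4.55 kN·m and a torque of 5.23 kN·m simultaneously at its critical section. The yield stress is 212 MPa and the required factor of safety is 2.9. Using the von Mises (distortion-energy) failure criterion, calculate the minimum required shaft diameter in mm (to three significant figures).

d = 96.4 mm

σ_allow = σ_y/n = 212/2.9 = 73.10 MPa.
For a solid shaft σ_b = 32M/(πd³) and τ = 16T/(πd³), so the von Mises stress is σ' = (16/πd³)·√(4M²+3T²).
√(4M²+3T²) = √(4×(4.550×10^6)² + 3×(5.230×10^6)²) = 1.284×10^7 N·mm.
d³ = 16×1.284×10^7/(π×73.10) = 894500 mm³.
d = 96.35 mm.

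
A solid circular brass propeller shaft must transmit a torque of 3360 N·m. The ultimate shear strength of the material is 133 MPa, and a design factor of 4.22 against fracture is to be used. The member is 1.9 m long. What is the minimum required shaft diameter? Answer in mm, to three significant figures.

Allowable shear stress τ_allow = 133/4.22 = 31.52 MPa.
For a solid shaft τ = 16T/(πd³), so d³ = 16T/(π τ_allow) = 16×3360000/(π×31.52) = 543000 mm³.
d = (543000)^(1/3) = 81.58 mm.

d = 81.6 mm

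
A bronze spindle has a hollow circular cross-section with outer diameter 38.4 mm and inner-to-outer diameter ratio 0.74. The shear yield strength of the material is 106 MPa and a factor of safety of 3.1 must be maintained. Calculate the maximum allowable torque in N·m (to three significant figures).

τ_allow = 106/3.1 = 34.19 MPa.
For a hollow shaft T_allow = τ_allow·πd_o³(1−k⁴)/16 with 1−k⁴ = 0.7001, so πd_o³(1−k⁴)/16 = 7784 mm³.
T_allow = 34.19×7784 = 266200 N·mm = 266.2 N·m.

T_allow = 266 N·m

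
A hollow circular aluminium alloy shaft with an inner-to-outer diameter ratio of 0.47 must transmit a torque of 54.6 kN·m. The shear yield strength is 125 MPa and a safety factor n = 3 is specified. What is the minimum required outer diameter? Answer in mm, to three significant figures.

τ_allow = 125/3 = 41.67 MPa.
For a hollow shaft τ = 16T/[πd_o³(1−k⁴)] with k = 0.47, so 1−k⁴ = 0.9512.
d_o³ = 16T/[π τ_allow (1−k⁴)] = 16×5.4600×10^7/(π×41.67×0.9512) = 7.016×10^6 mm³.
d_o = 191.4 mm.

d_o = 191 mm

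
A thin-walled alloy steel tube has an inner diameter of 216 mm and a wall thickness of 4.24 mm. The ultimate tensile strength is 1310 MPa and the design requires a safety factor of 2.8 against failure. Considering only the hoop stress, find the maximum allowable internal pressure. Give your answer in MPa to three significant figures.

p_allow = 18.4 MPa

σ_allow = 1310/2.8 = 467.9 MPa.
σ_h = pD/(2t) → p_allow = 2σ_allow t/D = 2×467.9×4.24/216 = 18.37 MPa.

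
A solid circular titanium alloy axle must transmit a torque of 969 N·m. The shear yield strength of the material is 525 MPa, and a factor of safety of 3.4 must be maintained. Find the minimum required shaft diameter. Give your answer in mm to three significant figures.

Allowable shear stress τ_allow = 525/3.4 = 154.4 MPa.
For a solid shaft τ = 16T/(πd³), so d³ = 16T/(π τ_allow) = 16×969000/(π×154.4) = 31960 mm³.
d = (31960)^(1/3) = 31.73 mm.

d = 31.7 mm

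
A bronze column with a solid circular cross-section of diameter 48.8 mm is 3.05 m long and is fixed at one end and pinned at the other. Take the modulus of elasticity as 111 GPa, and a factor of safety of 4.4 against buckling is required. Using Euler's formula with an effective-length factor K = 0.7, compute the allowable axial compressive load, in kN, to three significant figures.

P_allow = 15.2 kN

I = πd⁴/64 = π×48.8⁴/64 = 278400 mm⁴.
Effective length L_e = KL = 0.7×3.05 m = 2135 mm.
Euler critical load P_cr = π²EI/L_e² = π²×111000×278400/2135² = 66910 N.
P_allow = P_cr/n = 66910/4.4 = 15210 N.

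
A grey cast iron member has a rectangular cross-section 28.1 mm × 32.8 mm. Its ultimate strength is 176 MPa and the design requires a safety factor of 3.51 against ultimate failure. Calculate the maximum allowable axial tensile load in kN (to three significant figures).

F_allow = 46.2 kN

σ_allow = 176/3.51 = 50.14 MPa.
A = 28.1×32.8 = 921.7 mm².
F_allow = σ_allow × A = 50.14×921.7 = 46220 N.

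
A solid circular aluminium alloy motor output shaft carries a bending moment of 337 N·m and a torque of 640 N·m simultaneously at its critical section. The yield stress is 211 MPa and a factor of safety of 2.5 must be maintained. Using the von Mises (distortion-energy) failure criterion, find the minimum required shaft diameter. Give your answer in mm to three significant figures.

σ_allow = σ_y/n = 211/2.5 = 84.40 MPa.
For a solid shaft σ_b = 32M/(πd³) and τ = 16T/(πd³), so the von Mises stress is σ' = (16/πd³)·√(4M²+3T²).
√(4M²+3T²) = √(4×(337000)² + 3×(640000)²) = 1.297×10^6 N·mm.
d³ = 16×1.297×10^6/(π×84.40) = 78290 mm³.
d = 42.78 mm.

d = 42.8 mm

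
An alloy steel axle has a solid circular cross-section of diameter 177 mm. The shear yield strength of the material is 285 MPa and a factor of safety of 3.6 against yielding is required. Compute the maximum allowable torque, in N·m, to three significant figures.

T_allow = 86200 N·m

τ_allow = 285/3.6 = 79.17 MPa.
For a solid shaft T_allow = τ_allow·πd³/16; πd³/16 = π×177³/16 = 1.089×10^6 mm³.
T_allow = 79.17×1.089×10^6 = 8.620×10^7 N·mm = 86200 N·m.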